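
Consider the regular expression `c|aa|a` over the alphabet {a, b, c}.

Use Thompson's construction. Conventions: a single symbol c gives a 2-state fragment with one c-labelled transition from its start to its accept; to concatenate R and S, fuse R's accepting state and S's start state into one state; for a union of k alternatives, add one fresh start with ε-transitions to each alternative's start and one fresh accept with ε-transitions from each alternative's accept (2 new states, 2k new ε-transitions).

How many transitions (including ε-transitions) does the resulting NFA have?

Bottom-up over the parse tree:
Each of the 4 symbol leaves contributes 1 transition (1 symbol, 0 ε).
  aa → 2 transitions (2 symbol, 0 ε)
  c|aa|a → 10 transitions (4 symbol, 6 ε)

10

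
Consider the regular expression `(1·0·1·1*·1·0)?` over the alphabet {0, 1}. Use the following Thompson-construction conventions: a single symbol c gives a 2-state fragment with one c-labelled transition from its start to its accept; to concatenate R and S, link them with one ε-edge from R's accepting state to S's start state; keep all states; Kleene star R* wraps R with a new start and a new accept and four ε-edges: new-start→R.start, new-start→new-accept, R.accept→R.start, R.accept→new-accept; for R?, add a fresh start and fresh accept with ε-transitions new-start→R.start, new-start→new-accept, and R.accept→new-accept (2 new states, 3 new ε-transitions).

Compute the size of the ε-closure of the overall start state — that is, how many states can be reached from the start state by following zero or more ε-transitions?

Compute the ε-closure size of each fragment's start state recursively; a symbol fragment's start has no outgoing ε-edge, so its closure is just itself (size 1).
  1* : |closure| = 1 (new start) + 1 (body) + 1 (new accept) = 3
  1·0·1·1*·1·0 : same as the first factor's closure: |closure| = 1
  (1·0·1·1*·1·0)? : new start has ε-edges to the inner start and to the new accept, so |closure| = 2 + 1 = 3

3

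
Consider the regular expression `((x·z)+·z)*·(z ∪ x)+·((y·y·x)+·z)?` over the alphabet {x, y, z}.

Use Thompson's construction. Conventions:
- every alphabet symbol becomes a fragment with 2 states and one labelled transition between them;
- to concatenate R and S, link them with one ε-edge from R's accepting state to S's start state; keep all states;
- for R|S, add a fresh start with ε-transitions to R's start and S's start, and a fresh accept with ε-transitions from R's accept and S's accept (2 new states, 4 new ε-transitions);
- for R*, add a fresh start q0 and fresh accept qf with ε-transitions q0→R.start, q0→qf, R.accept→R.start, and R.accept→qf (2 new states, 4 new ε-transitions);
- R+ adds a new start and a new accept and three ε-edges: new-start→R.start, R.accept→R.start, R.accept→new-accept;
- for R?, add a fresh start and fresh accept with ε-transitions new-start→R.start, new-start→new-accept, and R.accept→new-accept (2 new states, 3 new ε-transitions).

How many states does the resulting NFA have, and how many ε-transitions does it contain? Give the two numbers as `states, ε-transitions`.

30, 27

By structural recursion:
Each of the 9 symbol leaves contributes 2 states and 0 ε-transitions.
  x·z = 4 states, 1 ε-transition
  (x·z)+ = 6 states, 4 ε-transitions
  (x·z)+·z = 8 states, 5 ε-transitions
  ((x·z)+·z)* = 10 states, 9 ε-transitions
  z ∪ x = 6 states, 4 ε-transitions
  (z ∪ x)+ = 8 states, 7 ε-transitions
  y·y·x = 6 states, 2 ε-transitions
  (y·y·x)+ = 8 states, 5 ε-transitions
  (y·y·x)+·z = 10 states, 6 ε-transitions
  ((y·y·x)+·z)? = 12 states, 9 ε-transitions
  ((x·z)+·z)*·(z ∪ x)+·((y·y·x)+·z)? = 30 states, 27 ε-transitions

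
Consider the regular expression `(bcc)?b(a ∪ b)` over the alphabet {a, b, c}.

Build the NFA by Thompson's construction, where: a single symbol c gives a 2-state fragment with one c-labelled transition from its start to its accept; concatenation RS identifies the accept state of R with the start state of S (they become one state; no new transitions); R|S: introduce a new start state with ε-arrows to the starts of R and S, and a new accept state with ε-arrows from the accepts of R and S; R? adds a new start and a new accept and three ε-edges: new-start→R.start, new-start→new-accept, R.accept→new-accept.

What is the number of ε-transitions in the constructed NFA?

7

Building bottom-up:
Each of the 6 symbol leaves contributes 0 ε-transitions.
  bcc = 0 ε-transitions
  (bcc)? = 3 ε-transitions
  a ∪ b = 4 ε-transitions
  (bcc)?b(a ∪ b) = 7 ε-transitions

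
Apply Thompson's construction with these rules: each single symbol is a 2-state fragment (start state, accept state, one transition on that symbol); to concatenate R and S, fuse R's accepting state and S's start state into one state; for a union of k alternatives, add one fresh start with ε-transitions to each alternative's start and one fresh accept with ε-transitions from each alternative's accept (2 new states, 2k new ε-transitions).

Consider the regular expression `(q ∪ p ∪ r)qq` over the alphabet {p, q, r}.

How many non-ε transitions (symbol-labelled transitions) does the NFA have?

5

Per subexpression:
Each of the 5 symbol leaves contributes exactly 1 symbol transition.
  q ∪ p ∪ r : 3 symbol transitions
  (q ∪ p ∪ r)qq : 5 symbol transitions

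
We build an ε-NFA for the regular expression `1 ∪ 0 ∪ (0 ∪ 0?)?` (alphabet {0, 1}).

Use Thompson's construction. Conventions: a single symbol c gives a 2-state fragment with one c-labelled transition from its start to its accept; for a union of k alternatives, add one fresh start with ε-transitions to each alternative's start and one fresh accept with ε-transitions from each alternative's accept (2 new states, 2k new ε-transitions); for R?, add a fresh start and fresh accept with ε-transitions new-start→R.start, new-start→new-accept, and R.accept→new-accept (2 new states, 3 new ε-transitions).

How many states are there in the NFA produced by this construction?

By structural recursion:
Each of the 4 symbol leaves contributes a 2-state fragment.
  0? → 4 states
  0 ∪ 0? → 8 states
  (0 ∪ 0?)? → 10 states
  1 ∪ 0 ∪ (0 ∪ 0?)? → 16 states

16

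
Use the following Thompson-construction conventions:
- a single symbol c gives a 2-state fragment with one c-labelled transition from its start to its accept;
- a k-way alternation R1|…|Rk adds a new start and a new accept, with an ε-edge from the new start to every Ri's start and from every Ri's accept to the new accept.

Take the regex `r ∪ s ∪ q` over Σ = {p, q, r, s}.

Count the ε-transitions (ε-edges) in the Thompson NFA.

6

By structural recursion:
Each of the 3 symbol leaves contributes 0 ε-transitions.
  r ∪ s ∪ q — 6 ε-transitions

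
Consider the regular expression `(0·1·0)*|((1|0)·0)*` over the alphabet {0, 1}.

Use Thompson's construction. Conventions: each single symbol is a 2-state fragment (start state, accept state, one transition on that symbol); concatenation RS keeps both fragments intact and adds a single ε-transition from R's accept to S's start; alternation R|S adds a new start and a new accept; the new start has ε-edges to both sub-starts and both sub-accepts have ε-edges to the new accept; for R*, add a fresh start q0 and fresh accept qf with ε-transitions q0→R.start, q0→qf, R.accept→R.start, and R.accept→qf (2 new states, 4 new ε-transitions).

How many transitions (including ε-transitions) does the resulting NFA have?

25

Per subexpression:
Each of the 6 symbol leaves contributes 1 transition (1 symbol, 0 ε).
  0·1·0 : 5 transitions (3 symbol, 2 ε)
  (0·1·0)* : 9 transitions (3 symbol, 6 ε)
  1|0 : 6 transitions (2 symbol, 4 ε)
  (1|0)·0 : 8 transitions (3 symbol, 5 ε)
  ((1|0)·0)* : 12 transitions (3 symbol, 9 ε)
  (0·1·0)*|((1|0)·0)* : 25 transitions (6 symbol, 19 ε)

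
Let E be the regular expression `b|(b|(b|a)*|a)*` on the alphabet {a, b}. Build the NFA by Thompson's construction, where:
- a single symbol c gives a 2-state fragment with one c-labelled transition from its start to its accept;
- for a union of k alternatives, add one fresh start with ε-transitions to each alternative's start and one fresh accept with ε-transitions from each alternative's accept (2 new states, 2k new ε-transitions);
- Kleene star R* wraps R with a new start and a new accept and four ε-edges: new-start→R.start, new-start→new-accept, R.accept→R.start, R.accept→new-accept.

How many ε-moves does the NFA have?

22

Per subexpression:
Each of the 5 symbol leaves contributes 0 ε-transitions.
  b|a = 4 ε-transitions
  (b|a)* = 8 ε-transitions
  b|(b|a)*|a = 14 ε-transitions
  (b|(b|a)*|a)* = 18 ε-transitions
  b|(b|(b|a)*|a)* = 22 ε-transitions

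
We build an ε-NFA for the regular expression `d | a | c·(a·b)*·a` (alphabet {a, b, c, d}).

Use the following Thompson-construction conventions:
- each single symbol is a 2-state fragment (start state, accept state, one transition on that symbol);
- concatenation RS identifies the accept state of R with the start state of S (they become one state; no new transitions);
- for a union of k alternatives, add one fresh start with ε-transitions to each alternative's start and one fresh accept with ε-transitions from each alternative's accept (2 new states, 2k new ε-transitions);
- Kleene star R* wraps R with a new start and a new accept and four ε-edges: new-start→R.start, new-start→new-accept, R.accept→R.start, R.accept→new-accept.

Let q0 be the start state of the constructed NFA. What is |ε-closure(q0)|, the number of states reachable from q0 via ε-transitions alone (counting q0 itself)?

Work bottom-up. For each fragment F, track |ε-closure(F.start)| and whether F's accept lies in that closure (i.e. whether F accepts ε). A single-symbol fragment has closure size 1 and does not accept ε.
  a·b → C equals the left operand's closure size = 1 (its accept is not ε-reachable, so the closure stops there)
  (a·b)* → the star's fresh start ε-reaches both the body's start and the fresh accept: C = 2 + 1 = 3
  c·(a·b)*·a → same as the first factor's closure: C = 1
  d | a | c·(a·b)*·a → C = 1 + 1 + 1 + 1 = 4 (the new accept is not ε-reachable since no branch accepts ε)

4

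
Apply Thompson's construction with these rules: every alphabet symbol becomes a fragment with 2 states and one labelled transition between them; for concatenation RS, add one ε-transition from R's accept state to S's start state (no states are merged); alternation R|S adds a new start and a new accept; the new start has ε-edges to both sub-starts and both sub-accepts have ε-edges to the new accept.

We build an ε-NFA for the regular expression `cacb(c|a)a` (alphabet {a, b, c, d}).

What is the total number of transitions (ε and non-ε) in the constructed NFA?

Bottom-up over the parse tree:
Each of the 7 symbol leaves contributes 1 transition (1 symbol, 0 ε).
  c|a → 6 transitions (2 symbol, 4 ε)
  cacb(c|a)a → 16 transitions (7 symbol, 9 ε)

16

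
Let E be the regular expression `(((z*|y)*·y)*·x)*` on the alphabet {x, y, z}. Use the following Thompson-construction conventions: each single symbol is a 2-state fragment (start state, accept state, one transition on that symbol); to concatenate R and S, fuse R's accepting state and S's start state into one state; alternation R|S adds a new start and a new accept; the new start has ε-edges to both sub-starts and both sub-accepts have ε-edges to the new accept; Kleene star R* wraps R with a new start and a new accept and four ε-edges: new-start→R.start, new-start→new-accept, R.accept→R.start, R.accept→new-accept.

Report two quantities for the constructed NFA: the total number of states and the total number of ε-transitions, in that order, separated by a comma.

16, 20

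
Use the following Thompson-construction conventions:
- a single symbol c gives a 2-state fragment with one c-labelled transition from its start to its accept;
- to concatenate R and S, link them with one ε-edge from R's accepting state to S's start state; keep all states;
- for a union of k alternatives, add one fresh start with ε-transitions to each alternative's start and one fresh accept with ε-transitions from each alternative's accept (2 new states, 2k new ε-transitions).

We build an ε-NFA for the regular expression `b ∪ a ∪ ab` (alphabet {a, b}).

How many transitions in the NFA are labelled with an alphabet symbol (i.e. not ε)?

Recursing over subexpressions:
Each of the 4 symbol leaves contributes exactly 1 symbol transition.
  ab → 2 symbol transitions
  b ∪ a ∪ ab → 4 symbol transitions

4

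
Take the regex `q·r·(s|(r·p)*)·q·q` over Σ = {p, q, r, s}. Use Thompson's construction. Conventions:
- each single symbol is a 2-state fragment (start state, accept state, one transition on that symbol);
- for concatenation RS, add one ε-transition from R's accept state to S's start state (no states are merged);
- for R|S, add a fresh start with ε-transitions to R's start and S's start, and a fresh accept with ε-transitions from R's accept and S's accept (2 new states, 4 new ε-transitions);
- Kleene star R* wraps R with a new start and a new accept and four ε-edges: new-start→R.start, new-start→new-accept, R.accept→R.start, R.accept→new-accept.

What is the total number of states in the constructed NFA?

By structural recursion:
Each of the 7 symbol leaves contributes a 2-state fragment.
  r·p → 4 states
  (r·p)* → 6 states
  s|(r·p)* → 10 states
  q·r·(s|(r·p)*)·q·q → 18 states

18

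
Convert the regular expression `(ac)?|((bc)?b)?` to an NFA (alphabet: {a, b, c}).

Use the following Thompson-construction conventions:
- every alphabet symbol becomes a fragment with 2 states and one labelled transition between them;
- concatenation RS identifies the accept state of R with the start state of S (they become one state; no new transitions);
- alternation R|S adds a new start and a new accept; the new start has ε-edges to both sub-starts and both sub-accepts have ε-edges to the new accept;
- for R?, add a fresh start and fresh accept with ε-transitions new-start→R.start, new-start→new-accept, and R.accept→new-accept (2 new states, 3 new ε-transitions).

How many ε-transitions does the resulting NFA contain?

13

Building bottom-up:
Each of the 5 symbol leaves contributes 0 ε-transitions.
  ac = 0 ε-transitions
  (ac)? = 3 ε-transitions
  bc = 0 ε-transitions
  (bc)? = 3 ε-transitions
  (bc)?b = 3 ε-transitions
  ((bc)?b)? = 6 ε-transitions
  (ac)?|((bc)?b)? = 13 ε-transitions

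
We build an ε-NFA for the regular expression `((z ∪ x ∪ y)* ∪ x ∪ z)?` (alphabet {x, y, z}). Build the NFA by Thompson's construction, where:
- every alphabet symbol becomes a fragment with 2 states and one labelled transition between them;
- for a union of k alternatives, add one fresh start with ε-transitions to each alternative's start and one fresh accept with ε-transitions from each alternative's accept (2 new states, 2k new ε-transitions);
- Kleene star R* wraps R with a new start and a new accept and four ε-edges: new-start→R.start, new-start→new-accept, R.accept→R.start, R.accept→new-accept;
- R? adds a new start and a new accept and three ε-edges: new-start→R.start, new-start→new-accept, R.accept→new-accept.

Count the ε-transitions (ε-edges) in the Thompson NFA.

By structural recursion:
Each of the 5 symbol leaves contributes 0 ε-transitions.
  z ∪ x ∪ y → 6 ε-transitions
  (z ∪ x ∪ y)* → 10 ε-transitions
  (z ∪ x ∪ y)* ∪ x ∪ z → 16 ε-transitions
  ((z ∪ x ∪ y)* ∪ x ∪ z)? → 19 ε-transitions

19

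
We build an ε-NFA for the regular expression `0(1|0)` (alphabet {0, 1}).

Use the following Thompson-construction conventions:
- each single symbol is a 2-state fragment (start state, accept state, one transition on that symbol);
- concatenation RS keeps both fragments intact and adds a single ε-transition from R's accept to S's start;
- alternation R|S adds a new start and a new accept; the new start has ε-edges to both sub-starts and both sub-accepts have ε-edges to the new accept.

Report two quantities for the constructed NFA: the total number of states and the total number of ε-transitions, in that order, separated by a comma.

8, 5

Building bottom-up:
Each of the 3 symbol leaves contributes 2 states and 0 ε-transitions.
  1|0 = 6 states, 4 ε-transitions
  0(1|0) = 8 states, 5 ε-transitions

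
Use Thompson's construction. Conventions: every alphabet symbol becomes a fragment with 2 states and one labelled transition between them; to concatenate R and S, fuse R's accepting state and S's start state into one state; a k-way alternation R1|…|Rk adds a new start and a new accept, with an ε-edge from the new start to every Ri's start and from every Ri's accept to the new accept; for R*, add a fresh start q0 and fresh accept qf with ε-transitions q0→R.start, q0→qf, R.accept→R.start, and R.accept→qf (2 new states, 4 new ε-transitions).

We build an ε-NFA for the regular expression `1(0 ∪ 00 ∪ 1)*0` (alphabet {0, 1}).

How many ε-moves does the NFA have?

10

Bottom-up over the parse tree:
Each of the 6 symbol leaves contributes 0 ε-transitions.
  00 — 0 ε-transitions
  0 ∪ 00 ∪ 1 — 6 ε-transitions
  (0 ∪ 00 ∪ 1)* — 10 ε-transitions
  1(0 ∪ 00 ∪ 1)*0 — 10 ε-transitions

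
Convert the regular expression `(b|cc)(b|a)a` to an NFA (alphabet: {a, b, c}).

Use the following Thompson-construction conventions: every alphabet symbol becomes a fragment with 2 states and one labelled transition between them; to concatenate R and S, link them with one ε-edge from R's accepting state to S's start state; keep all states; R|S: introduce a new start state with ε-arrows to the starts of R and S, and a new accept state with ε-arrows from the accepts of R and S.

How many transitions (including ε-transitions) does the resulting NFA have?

Building bottom-up:
Each of the 6 symbol leaves contributes 1 transition (1 symbol, 0 ε).
  cc = 3 transitions (2 symbol, 1 ε)
  b|cc = 8 transitions (3 symbol, 5 ε)
  b|a = 6 transitions (2 symbol, 4 ε)
  (b|cc)(b|a)a = 17 transitions (6 symbol, 11 ε)

17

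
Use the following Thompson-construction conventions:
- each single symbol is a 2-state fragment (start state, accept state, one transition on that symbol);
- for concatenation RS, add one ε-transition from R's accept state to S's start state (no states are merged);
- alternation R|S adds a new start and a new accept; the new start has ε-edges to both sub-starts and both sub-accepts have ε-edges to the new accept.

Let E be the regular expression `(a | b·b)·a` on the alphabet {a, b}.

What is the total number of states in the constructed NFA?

10

Recursing over subexpressions:
Each of the 4 symbol leaves contributes a 2-state fragment.
  b·b = 4 states
  a | b·b = 8 states
  (a | b·b)·a = 10 states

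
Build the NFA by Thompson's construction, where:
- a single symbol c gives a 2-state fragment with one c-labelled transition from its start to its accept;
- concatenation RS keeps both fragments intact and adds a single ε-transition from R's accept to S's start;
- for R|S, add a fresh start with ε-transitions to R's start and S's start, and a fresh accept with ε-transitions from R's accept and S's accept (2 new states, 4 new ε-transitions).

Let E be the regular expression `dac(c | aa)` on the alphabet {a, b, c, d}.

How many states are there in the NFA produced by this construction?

By structural recursion:
Each of the 6 symbol leaves contributes a 2-state fragment.
  aa = 4 states
  c | aa = 8 states
  dac(c | aa) = 14 states

14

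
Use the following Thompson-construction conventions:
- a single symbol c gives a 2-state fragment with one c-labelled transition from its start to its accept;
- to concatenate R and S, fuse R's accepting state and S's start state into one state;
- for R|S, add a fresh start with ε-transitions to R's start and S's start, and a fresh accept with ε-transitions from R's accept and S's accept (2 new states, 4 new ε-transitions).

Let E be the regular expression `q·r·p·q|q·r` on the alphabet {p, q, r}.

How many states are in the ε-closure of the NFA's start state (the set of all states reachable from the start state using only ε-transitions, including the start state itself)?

3

Let C(F) = |ε-closure(F.start)| within fragment F, and note whether F accepts ε. Symbol fragments have C = 1 and do not accept ε. Then:
  q·r·p·q → same as the first factor's closure: C = 1
  q·r → same as the first factor's closure: C = 1
  q·r·p·q|q·r → C = 1 + 1 + 1 = 3 (the new accept is not ε-reachable since no branch accepts ε)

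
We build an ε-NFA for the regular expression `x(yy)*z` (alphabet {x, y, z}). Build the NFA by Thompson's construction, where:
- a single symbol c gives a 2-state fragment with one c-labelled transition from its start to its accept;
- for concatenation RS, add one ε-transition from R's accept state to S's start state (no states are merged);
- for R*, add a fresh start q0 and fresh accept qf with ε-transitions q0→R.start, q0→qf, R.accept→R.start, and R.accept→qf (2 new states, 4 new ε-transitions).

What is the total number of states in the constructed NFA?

Recursing over subexpressions:
Each of the 4 symbol leaves contributes a 2-state fragment.
  yy — 4 states
  (yy)* — 6 states
  x(yy)*z — 10 states

10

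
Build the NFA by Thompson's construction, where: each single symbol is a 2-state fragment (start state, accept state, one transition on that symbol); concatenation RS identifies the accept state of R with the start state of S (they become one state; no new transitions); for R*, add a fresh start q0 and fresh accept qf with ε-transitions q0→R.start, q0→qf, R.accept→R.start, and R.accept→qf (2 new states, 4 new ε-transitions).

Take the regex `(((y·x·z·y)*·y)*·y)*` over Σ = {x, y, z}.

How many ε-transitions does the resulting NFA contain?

12

Recursing over subexpressions:
Each of the 6 symbol leaves contributes 0 ε-transitions.
  y·x·z·y = 0 ε-transitions
  (y·x·z·y)* = 4 ε-transitions
  (y·x·z·y)*·y = 4 ε-transitions
  ((y·x·z·y)*·y)* = 8 ε-transitions
  ((y·x·z·y)*·y)*·y = 8 ε-transitions
  (((y·x·z·y)*·y)*·y)* = 12 ε-transitions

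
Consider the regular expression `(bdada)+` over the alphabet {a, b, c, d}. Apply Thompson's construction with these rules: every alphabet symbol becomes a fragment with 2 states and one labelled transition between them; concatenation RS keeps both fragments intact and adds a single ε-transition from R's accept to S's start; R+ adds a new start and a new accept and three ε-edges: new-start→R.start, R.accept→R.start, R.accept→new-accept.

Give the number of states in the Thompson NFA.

12

Per subexpression:
Each of the 5 symbol leaves contributes a 2-state fragment.
  bdada : 10 states
  (bdada)+ : 12 states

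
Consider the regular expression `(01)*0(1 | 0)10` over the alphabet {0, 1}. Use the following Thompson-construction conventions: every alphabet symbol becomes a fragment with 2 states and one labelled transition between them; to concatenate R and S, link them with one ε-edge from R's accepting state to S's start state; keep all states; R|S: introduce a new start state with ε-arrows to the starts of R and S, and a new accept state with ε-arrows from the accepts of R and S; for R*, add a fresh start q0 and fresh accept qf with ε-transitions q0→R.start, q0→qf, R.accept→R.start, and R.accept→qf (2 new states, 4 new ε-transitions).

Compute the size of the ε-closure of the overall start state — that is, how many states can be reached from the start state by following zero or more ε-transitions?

4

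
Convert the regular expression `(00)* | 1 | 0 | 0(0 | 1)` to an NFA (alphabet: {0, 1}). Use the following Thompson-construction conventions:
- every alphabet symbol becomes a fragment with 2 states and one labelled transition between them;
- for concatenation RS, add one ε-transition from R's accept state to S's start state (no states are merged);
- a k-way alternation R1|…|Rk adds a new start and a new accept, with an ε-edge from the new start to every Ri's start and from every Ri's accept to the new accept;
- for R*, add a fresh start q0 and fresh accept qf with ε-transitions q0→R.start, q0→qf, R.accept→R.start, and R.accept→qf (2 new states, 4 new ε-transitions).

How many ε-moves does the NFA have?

18

Bottom-up over the parse tree:
Each of the 7 symbol leaves contributes 0 ε-transitions.
  00 → 1 ε-transition
  (00)* → 5 ε-transitions
  0 | 1 → 4 ε-transitions
  0(0 | 1) → 5 ε-transitions
  (00)* | 1 | 0 | 0(0 | 1) → 18 ε-transitions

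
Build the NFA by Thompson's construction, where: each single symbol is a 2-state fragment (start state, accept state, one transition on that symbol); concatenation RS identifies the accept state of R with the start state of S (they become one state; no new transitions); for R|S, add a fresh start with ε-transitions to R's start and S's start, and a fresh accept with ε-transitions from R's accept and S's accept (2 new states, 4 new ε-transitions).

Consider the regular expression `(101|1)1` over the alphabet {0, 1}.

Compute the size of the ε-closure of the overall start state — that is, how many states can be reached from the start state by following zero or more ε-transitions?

Work bottom-up. For each fragment F, track |ε-closure(F.start)| and whether F's accept lies in that closure (i.e. whether F accepts ε). A single-symbol fragment has closure size 1 and does not accept ε.
  101 → same as the first factor's closure: |ε-closure| = 1
  101|1 → new start ε-reaches every alternative's start; none of them accept ε, so the new accept is not reached: |ε-closure| = 1 + 1 + 1 = 3
  (101|1)1 → same as the first factor's closure: |ε-closure| = 3

3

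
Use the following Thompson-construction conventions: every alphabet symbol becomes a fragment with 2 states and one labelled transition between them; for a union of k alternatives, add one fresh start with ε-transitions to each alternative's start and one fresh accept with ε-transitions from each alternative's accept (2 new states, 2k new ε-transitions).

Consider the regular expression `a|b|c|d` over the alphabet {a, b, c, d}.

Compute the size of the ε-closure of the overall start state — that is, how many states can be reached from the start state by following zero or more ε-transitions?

5

Let C(F) = |ε-closure(F.start)| within fragment F, and note whether F accepts ε. Symbol fragments have C = 1 and do not accept ε. Then:
  a|b|c|d : new start ε-reaches every alternative's start; none of them accept ε, so the new accept is not reached: C = 1 + 1 + 1 + 1 + 1 = 5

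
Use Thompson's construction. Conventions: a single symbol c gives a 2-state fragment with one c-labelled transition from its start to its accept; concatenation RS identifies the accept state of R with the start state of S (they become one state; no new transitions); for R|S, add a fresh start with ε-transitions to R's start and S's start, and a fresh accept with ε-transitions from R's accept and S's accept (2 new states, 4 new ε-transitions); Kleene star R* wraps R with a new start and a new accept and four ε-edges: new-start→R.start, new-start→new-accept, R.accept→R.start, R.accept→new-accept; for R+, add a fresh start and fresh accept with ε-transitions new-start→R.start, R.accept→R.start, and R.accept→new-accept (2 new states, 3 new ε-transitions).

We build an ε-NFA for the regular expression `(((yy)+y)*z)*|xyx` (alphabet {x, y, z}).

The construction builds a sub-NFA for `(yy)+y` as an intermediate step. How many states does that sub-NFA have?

6

Fragment for `(yy)+y`:
Each of the 3 symbol leaves contributes a 2-state fragment.
  yy — 3 states
  (yy)+ — 5 states
  (yy)+y — 6 states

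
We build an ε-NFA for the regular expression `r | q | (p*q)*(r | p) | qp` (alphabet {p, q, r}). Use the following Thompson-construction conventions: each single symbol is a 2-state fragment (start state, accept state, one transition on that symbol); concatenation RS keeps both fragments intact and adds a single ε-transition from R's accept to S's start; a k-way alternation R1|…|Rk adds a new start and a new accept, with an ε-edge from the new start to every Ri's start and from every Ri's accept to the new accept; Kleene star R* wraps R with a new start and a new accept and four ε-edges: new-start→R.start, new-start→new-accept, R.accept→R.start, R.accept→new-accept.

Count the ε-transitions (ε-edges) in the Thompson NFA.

By structural recursion:
Each of the 8 symbol leaves contributes 0 ε-transitions.
  p* : 4 ε-transitions
  p*q : 5 ε-transitions
  (p*q)* : 9 ε-transitions
  r | p : 4 ε-transitions
  (p*q)*(r | p) : 14 ε-transitions
  qp : 1 ε-transition
  r | q | (p*q)*(r | p) | qp : 23 ε-transitions

23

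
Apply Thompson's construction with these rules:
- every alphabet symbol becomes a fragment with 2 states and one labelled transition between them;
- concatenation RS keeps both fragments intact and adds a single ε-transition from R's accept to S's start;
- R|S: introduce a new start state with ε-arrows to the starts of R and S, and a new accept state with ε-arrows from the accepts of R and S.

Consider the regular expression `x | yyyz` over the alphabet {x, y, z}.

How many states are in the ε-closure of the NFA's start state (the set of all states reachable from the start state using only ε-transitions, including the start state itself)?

Compute the ε-closure size of each fragment's start state recursively; a symbol fragment's start has no outgoing ε-edge, so its closure is just itself (size 1).
  yyyz → same as the first factor's closure: |closure| = 1
  x | yyyz → new start ε-reaches every alternative's start; none of them accept ε, so the new accept is not reached: |closure| = 1 + 1 + 1 = 3

3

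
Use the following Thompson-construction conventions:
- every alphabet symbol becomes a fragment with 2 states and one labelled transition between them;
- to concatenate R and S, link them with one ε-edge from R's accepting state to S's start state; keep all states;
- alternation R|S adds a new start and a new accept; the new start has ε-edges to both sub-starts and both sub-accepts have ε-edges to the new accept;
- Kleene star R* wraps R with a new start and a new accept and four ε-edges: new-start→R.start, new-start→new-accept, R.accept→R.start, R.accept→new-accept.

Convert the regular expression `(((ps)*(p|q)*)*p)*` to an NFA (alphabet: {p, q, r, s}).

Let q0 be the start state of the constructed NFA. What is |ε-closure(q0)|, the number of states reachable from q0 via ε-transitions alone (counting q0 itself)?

Work bottom-up. For each fragment F, track |ε-closure(F.start)| and whether F's accept lies in that closure (i.e. whether F accepts ε). A single-symbol fragment has closure size 1 and does not accept ε.
  ps — C equals the left operand's closure size = 1 (its accept is not ε-reachable, so the closure stops there)
  (ps)* — C = 1 (new start) + 1 (body) + 1 (new accept) = 3
  p|q — C = 1 + 1 + 1 = 3 (the new accept is not ε-reachable since no branch accepts ε)
  (p|q)* — the star's fresh start ε-reaches both the body's start and the fresh accept: C = 2 + 3 = 5
  (ps)*(p|q)* — C = 3 + 5 = 8 (closure spills across the concat boundary because the left factor accepts ε)
  ((ps)*(p|q)*)* — new start has ε-edges to the inner start and to the new accept, so C = 2 + 8 = 10
  ((ps)*(p|q)*)*p — the left operand accepts ε, so the closure extends into the next operand (via the concat ε-link); C = 10 + 1 = 11
  (((ps)*(p|q)*)*p)* — C = 1 (new start) + 11 (body) + 1 (new accept) = 13

13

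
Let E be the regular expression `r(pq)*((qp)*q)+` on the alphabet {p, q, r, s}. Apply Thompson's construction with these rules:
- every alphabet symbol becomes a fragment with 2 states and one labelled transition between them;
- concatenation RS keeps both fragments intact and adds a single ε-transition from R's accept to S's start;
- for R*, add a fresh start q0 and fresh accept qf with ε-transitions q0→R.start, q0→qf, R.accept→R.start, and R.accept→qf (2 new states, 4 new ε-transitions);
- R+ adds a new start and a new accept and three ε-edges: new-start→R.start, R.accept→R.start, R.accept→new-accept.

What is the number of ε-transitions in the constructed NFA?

16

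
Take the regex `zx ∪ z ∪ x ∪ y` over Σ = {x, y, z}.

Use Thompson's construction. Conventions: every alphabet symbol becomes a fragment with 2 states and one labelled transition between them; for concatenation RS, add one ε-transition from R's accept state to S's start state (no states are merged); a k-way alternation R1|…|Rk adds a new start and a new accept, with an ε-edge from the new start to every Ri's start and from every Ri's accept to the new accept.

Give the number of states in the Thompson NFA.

12

Recursing over subexpressions:
Each of the 5 symbol leaves contributes a 2-state fragment.
  zx → 4 states
  zx ∪ z ∪ x ∪ y → 12 states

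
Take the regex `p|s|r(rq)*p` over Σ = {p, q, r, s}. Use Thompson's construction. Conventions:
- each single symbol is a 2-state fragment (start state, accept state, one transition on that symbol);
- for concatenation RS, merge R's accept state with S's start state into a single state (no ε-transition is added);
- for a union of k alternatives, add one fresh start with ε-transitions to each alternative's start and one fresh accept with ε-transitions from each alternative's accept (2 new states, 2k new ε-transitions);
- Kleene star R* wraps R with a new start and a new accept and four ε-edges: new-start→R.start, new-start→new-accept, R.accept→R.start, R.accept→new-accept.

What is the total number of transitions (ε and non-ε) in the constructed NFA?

16

Recursing over subexpressions:
Each of the 6 symbol leaves contributes 1 transition (1 symbol, 0 ε).
  rq : 2 transitions (2 symbol, 0 ε)
  (rq)* : 6 transitions (2 symbol, 4 ε)
  r(rq)*p : 8 transitions (4 symbol, 4 ε)
  p|s|r(rq)*p : 16 transitions (6 symbol, 10 ε)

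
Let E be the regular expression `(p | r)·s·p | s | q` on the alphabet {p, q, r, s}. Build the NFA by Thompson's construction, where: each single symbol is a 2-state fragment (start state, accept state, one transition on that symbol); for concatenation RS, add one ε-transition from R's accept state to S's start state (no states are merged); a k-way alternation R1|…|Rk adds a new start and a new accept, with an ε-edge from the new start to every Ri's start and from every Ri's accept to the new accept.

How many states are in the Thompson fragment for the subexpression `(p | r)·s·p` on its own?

10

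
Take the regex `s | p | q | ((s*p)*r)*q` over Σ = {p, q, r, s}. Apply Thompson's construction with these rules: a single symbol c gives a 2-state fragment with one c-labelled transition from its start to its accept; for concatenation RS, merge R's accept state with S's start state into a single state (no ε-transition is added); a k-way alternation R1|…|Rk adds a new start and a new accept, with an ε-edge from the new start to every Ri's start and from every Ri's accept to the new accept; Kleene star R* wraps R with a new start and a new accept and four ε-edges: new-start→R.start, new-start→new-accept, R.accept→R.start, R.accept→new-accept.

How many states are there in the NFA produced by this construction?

Recursing over subexpressions:
Each of the 7 symbol leaves contributes a 2-state fragment.
  s* : 4 states
  s*p : 5 states
  (s*p)* : 7 states
  (s*p)*r : 8 states
  ((s*p)*r)* : 10 states
  ((s*p)*r)*q : 11 states
  s | p | q | ((s*p)*r)*q : 19 states

19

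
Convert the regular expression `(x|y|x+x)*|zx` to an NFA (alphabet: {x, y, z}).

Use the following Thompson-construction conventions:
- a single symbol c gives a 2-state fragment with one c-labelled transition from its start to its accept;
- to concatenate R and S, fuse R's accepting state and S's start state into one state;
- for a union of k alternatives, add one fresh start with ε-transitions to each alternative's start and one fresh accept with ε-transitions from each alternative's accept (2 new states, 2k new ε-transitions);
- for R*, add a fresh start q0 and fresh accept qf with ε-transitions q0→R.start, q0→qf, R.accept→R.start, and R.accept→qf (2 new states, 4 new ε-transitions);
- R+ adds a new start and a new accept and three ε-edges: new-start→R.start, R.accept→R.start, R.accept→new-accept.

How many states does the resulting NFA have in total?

By structural recursion:
Each of the 6 symbol leaves contributes a 2-state fragment.
  x+ — 4 states
  x+x — 5 states
  x|y|x+x — 11 states
  (x|y|x+x)* — 13 states
  zx — 3 states
  (x|y|x+x)*|zx — 18 states

18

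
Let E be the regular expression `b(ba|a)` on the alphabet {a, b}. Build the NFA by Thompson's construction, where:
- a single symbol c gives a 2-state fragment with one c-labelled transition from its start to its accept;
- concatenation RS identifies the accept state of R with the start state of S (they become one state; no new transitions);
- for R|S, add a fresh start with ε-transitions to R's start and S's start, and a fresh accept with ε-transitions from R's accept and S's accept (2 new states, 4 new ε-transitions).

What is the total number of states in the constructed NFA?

Per subexpression:
Each of the 4 symbol leaves contributes a 2-state fragment.
  ba — 3 states
  ba|a — 7 states
  b(ba|a) — 8 states

8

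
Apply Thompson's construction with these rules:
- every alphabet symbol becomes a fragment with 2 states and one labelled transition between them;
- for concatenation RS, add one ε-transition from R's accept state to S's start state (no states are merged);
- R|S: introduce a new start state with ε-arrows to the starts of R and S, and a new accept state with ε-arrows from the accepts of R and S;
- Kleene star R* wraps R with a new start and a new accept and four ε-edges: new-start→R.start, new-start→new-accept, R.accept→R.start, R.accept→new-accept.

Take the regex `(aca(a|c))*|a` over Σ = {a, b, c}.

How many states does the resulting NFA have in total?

18

Per subexpression:
Each of the 6 symbol leaves contributes a 2-state fragment.
  a|c → 6 states
  aca(a|c) → 12 states
  (aca(a|c))* → 14 states
  (aca(a|c))*|a → 18 states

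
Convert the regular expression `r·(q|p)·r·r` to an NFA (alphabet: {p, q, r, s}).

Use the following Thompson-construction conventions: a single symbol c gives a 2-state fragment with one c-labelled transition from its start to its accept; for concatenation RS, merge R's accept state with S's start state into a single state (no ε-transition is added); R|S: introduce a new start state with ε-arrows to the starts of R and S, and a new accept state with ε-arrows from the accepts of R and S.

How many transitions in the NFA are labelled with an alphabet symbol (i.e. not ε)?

5

Recursing over subexpressions:
Each of the 5 symbol leaves contributes exactly 1 symbol transition.
  q|p → 2 symbol transitions
  r·(q|p)·r·r → 5 symbol transitions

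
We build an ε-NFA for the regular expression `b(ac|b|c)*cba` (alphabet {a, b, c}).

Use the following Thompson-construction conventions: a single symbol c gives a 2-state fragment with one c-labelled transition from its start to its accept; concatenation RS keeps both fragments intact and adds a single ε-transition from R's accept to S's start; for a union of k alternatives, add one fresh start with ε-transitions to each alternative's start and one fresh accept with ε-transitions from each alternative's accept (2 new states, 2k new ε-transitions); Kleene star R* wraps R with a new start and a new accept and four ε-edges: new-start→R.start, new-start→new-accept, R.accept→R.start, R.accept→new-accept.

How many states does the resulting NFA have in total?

20

By structural recursion:
Each of the 8 symbol leaves contributes a 2-state fragment.
  ac : 4 states
  ac|b|c : 10 states
  (ac|b|c)* : 12 states
  b(ac|b|c)*cba : 20 states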